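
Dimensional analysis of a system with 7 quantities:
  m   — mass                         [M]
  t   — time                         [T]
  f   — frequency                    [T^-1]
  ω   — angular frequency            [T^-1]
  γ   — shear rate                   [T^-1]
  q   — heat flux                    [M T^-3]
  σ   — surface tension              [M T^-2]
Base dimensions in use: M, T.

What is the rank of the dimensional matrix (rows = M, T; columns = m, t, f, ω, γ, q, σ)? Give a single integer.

Write exponents as rows M,T / cols m,t,f,ω,γ,q,σ:
  M: [ 1  0  0  0  0  1  1]
  T: [ 0  1 -1 -1 -1 -3 -2]
Echelon form has 2 nonzero rows (pivots: m,t)

2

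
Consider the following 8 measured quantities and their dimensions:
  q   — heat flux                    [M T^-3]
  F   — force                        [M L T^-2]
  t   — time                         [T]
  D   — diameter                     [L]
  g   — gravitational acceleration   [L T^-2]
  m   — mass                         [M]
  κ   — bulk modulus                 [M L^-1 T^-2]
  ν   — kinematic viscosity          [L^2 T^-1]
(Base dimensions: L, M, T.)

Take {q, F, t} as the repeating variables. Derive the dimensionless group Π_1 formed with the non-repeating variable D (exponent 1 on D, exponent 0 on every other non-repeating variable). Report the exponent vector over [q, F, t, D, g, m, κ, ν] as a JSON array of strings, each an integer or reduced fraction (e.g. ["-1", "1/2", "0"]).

["1", "-1", "1", "1", "0", "0", "0", "0"]

Exponent matrix [L,M,T] × [q,F,t,D,g,m,κ,ν]:
  L: [ 0  1  0  1  1  0 -1  2]
  M: [ 1  1  0  0  0  1  1  0]
  T: [-3 -2  1  0 -2  0 -2 -1]
Row reduction gives pivot columns q,F,t; rank = 3
Repeat: q,F,t; free: D,g,m,κ,ν
RREF:
  r0: [   1    0    0   -1   -1    1    2   -2]
  r1: [   0    1    0    1    1    0   -1    2]
  r2: [   0    0    1   -1   -3    3    2   -3]
Fix exponent of D at 1, g at 0, m at 0, κ at 0, ν at 0; solve each RREF row for its pivot's exponent:
  r0: exp(q) + (-1)·1 = 0 ⇒ exp(q) = 1
  r1: exp(F) + (1)·1 = 0 ⇒ exp(F) = -1
  r2: exp(t) + (-1)·1 = 0 ⇒ exp(t) = 1
Π_1 = q · F^-1 · t · D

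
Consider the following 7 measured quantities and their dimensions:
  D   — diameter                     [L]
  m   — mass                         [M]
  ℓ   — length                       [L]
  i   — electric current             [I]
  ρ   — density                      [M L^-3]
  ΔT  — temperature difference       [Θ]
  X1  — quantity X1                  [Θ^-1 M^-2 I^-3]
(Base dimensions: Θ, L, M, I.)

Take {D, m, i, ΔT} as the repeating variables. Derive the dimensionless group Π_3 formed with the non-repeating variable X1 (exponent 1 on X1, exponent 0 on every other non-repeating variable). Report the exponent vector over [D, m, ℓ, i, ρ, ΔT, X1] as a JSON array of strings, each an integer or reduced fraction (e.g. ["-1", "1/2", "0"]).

Dimensional matrix (Θ×L×M×I by D×m×ℓ×i×ρ×ΔT×X1):
  Θ: [ 0  0  0  0  0  1 -1]
  L: [ 1  0  1  0 -3  0  0]
  M: [ 0  1  0  0  1  0 -2]
  I: [ 0  0  0  1  0  0 -3]
Echelon form has 4 nonzero rows (pivots: D,m,i,ΔT)
Repeat: D,m,i,ΔT; free: ℓ,ρ,X1
RREF:
  r0: [   1    0    1    0   -3    0    0]
  r1: [   0    1    0    0    1    0   -2]
  r2: [   0    0    0    1    0    0   -3]
  r3: [   0    0    0    0    0    1   -1]
Fix exponent of X1 at 1, ℓ at 0, ρ at 0; solve each RREF row for its pivot's exponent:
  r0: exp(D) + (0)·1 = 0 ⇒ exp(D) = 0
  r1: exp(m) + (-2)·1 = 0 ⇒ exp(m) = 2
  r2: exp(i) + (-3)·1 = 0 ⇒ exp(i) = 3
  r3: exp(ΔT) + (-1)·1 = 0 ⇒ exp(ΔT) = 1
Π_3 = m^2 · i^3 · ΔT · X1

["0", "2", "0", "3", "0", "1", "1"]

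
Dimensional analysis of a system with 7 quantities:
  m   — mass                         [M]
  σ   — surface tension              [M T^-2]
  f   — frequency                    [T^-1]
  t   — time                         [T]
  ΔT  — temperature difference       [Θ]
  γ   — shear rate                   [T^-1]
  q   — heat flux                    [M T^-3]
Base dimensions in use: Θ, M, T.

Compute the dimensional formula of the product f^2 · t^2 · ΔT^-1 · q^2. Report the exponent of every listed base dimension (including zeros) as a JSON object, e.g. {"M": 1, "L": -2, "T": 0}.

{"Θ": -1, "M": 2, "T": -6}

Exponent matrix [Θ,M,T] × [m,σ,f,t,ΔT,γ,q]:
  Θ: [ 0  0  0  0  1  0  0]
  M: [ 1  1  0  0  0  0  1]
  T: [ 0 -2 -1  1  0 -1 -3]
  [Θ]: (2)·0+(2)·0+(-1)·1+(2)·0 = -1
  [M]: (2)·0+(2)·0+(-1)·0+(2)·1 = 2
  [T]: (2)·-1+(2)·1+(-1)·0+(2)·-3 = -6
⇒ Θ^-1 M^2 T^-6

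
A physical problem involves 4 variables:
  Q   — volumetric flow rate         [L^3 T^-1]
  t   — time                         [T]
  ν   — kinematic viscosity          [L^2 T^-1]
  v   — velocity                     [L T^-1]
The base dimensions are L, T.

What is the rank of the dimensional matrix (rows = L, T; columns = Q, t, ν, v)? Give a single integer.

Dimensional matrix (L×T by Q×t×ν×v):
  L: [ 3  0  2  1]
  T: [-1  1 -1 -1]
Row reduction gives pivot columns Q,t; rank = 2

2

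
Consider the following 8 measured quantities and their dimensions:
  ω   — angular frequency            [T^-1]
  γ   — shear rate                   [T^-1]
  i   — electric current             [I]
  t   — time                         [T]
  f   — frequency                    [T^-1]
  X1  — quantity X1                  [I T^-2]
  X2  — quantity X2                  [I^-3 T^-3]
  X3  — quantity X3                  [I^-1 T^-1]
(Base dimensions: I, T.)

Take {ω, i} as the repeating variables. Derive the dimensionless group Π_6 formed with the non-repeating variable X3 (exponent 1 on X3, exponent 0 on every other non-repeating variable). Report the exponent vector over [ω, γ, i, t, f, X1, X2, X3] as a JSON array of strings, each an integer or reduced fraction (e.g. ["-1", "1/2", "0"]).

Write exponents as rows I,T / cols ω,γ,i,t,f,X1,X2,X3:
  I: [ 0  0  1  0  0  1 -3 -1]
  T: [-1 -1  0  1 -1 -2 -3 -1]
RREF → pivots at {ω,i} ⇒ r = 2
Pivot set = {ω,i}, free = {γ,t,f,X1,X2,X3}
RREF:
  r0: [   1    1    0   -1    1    2    3    1]
  r1: [   0    0    1    0    0    1   -3   -1]
Fix exponent of X3 at 1, γ at 0, t at 0, f at 0, X1 at 0, X2 at 0; solve each RREF row for its pivot's exponent:
  r0: exp(ω) + (1)·1 = 0 ⇒ exp(ω) = -1
  r1: exp(i) + (-1)·1 = 0 ⇒ exp(i) = 1
Π_6 = ω^-1 · i · X3

["-1", "0", "1", "0", "0", "0", "0", "1"]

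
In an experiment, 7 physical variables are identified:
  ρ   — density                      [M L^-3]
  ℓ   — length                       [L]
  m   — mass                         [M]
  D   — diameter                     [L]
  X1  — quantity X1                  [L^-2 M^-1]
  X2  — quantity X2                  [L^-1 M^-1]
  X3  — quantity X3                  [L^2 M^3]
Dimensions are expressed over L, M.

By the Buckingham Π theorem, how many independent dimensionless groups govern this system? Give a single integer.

Dimensional matrix (L×M by ρ×ℓ×m×D×X1×X2×X3):
  L: [-3  1  0  1 -2 -1  2]
  M: [ 1  0  1  0 -1 -1  3]
Row reduction gives pivot columns ρ,ℓ; rank = 2
n=7, r=2 ⇒ 5 dimensionless groups

5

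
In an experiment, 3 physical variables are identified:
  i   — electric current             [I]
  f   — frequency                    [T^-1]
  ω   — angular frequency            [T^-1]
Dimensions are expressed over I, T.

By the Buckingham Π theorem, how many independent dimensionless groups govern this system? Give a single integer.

1

Dimensional matrix (I×T by i×f×ω):
  I: [ 1  0  0]
  T: [ 0 -1 -1]
RREF → pivots at {i,f} ⇒ r = 2
Π count = n − r = 3 − 2 = 1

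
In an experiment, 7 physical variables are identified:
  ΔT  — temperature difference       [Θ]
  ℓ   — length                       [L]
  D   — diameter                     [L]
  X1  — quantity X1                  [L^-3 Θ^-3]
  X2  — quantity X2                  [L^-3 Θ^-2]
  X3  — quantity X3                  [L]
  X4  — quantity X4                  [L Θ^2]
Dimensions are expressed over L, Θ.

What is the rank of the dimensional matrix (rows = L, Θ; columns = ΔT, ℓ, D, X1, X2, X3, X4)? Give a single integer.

2

Write exponents as rows L,Θ / cols ΔT,ℓ,D,X1,X2,X3,X4:
  L: [ 0  1  1 -3 -3  1  1]
  Θ: [ 1  0  0 -3 -2  0  2]
RREF → pivots at {ΔT,ℓ} ⇒ r = 2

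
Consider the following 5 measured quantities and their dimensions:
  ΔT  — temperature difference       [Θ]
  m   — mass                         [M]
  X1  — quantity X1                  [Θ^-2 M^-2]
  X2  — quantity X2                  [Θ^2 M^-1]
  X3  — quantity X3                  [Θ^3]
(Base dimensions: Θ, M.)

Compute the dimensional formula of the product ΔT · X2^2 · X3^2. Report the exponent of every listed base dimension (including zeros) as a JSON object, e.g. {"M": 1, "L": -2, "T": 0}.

{"Θ": 11, "M": -2}

Exponent matrix [Θ,M] × [ΔT,m,X1,X2,X3]:
  Θ: [ 1  0 -2  2  3]
  M: [ 0  1 -2 -1  0]
  [Θ]: (1)·1+(2)·2+(2)·3 = 11
  [M]: (1)·0+(2)·-1+(2)·0 = -2
⇒ Θ^11 M^-2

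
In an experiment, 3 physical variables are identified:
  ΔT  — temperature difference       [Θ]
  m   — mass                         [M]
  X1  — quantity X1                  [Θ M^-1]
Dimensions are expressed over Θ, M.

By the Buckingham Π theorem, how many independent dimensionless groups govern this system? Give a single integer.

Exponent matrix [Θ,M] × [ΔT,m,X1]:
  Θ: [ 1  0  1]
  M: [ 0  1 -1]
Echelon form has 2 nonzero rows (pivots: ΔT,m)
Π count = n − r = 3 − 2 = 1

1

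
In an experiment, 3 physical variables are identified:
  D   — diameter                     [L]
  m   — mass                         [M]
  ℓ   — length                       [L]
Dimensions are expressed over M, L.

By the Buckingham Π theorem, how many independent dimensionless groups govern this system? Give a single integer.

Dimensional matrix (M×L by D×m×ℓ):
  M: [ 0  1  0]
  L: [ 1  0  1]
RREF → pivots at {D,m} ⇒ r = 2
3 vars − rank 2 = 1 Π group

1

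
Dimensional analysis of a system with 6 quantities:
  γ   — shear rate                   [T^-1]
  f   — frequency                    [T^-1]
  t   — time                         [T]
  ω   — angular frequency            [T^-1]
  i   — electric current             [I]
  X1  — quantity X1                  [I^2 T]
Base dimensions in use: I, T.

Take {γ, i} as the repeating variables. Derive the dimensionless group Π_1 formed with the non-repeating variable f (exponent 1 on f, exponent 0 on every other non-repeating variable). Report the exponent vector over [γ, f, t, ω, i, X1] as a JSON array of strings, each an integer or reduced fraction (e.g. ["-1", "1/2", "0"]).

Write exponents as rows I,T / cols γ,f,t,ω,i,X1:
  I: [ 0  0  0  0  1  2]
  T: [-1 -1  1 -1  0  1]
RREF → pivots at {γ,i} ⇒ r = 2
Repeat: γ,i; free: f,t,ω,X1
RREF:
  r0: [   1    1   -1    1    0   -1]
  r1: [   0    0    0    0    1    2]
Fix exponent of f at 1, t at 0, ω at 0, X1 at 0; solve each RREF row for its pivot's exponent:
  r0: exp(γ) + (1)·1 = 0 ⇒ exp(γ) = -1
  r1: exp(i) + (0)·1 = 0 ⇒ exp(i) = 0
Π_1 = γ^-1 · f

["-1", "1", "0", "0", "0", "0"]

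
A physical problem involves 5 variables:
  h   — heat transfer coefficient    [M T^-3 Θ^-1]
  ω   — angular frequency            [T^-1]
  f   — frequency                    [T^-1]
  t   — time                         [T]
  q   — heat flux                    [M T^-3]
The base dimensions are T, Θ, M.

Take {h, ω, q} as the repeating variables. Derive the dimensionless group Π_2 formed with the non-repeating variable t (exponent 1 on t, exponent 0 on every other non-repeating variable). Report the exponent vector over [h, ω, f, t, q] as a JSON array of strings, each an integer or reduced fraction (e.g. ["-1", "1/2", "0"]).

Dimensional matrix (T×Θ×M by h×ω×f×t×q):
  T: [-3 -1 -1  1 -3]
  Θ: [-1  0  0  0  0]
  M: [ 1  0  0  0  1]
Echelon form has 3 nonzero rows (pivots: h,ω,q)
Pivot set = {h,ω,q}, free = {f,t}
RREF:
  r0: [   1    0    0    0    0]
  r1: [   0    1    1   -1    0]
  r2: [   0    0    0    0    1]
Fix exponent of t at 1, f at 0; solve each RREF row for its pivot's exponent:
  r0: exp(h) + (0)·1 = 0 ⇒ exp(h) = 0
  r1: exp(ω) + (-1)·1 = 0 ⇒ exp(ω) = 1
  r2: exp(q) + (0)·1 = 0 ⇒ exp(q) = 0
Π_2 = ω · t

["0", "1", "0", "1", "0"]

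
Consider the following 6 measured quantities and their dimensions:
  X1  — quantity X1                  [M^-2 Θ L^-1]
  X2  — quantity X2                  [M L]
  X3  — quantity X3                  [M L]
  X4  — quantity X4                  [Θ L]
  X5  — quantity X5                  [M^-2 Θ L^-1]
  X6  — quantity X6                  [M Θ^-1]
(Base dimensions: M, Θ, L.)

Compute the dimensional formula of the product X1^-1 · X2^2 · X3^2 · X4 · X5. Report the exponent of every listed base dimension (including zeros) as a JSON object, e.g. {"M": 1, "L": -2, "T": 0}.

Exponent matrix [M,Θ,L] × [X1,X2,X3,X4,X5,X6]:
  M: [-2  1  1  0 -2  1]
  Θ: [ 1  0  0  1  1 -1]
  L: [-1  1  1  1 -1  0]
  [M]: (-1)·-2+(2)·1+(2)·1+(1)·0+(1)·-2 = 4
  [Θ]: (-1)·1+(2)·0+(2)·0+(1)·1+(1)·1 = 1
  [L]: (-1)·-1+(2)·1+(2)·1+(1)·1+(1)·-1 = 5
⇒ M^4 Θ L^5

{"M": 4, "Θ": 1, "L": 5}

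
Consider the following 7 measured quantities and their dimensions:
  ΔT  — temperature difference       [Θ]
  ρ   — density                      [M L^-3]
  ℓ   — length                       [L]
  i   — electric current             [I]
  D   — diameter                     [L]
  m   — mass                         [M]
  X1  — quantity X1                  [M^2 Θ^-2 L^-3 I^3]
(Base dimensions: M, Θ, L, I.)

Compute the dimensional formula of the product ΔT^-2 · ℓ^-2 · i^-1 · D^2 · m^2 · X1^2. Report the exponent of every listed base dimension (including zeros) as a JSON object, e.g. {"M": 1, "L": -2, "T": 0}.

{"M": 6, "Θ": -6, "L": -6, "I": 5}

Dimensional matrix (M×Θ×L×I by ΔT×ρ×ℓ×i×D×m×X1):
  M: [ 0  1  0  0  0  1  2]
  Θ: [ 1  0  0  0  0  0 -2]
  L: [ 0 -3  1  0  1  0 -3]
  I: [ 0  0  0  1  0  0  3]
  [M]: (-2)·0+(-2)·0+(-1)·0+(2)·0+(2)·1+(2)·2 = 6
  [Θ]: (-2)·1+(-2)·0+(-1)·0+(2)·0+(2)·0+(2)·-2 = -6
  [L]: (-2)·0+(-2)·1+(-1)·0+(2)·1+(2)·0+(2)·-3 = -6
  [I]: (-2)·0+(-2)·0+(-1)·1+(2)·0+(2)·0+(2)·3 = 5
⇒ M^6 Θ^-6 L^-6 I^5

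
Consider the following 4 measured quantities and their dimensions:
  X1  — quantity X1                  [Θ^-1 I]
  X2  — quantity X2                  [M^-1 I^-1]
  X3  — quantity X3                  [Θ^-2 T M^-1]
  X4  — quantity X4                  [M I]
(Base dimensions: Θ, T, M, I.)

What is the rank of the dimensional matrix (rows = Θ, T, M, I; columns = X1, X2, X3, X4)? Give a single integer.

3

Exponent matrix [Θ,T,M,I] × [X1,X2,X3,X4]:
  Θ: [-1  0 -2  0]
  T: [ 0  0  1  0]
  M: [ 0 -1 -1  1]
  I: [ 1 -1  0  1]
Echelon form has 3 nonzero rows (pivots: X1,X2,X3)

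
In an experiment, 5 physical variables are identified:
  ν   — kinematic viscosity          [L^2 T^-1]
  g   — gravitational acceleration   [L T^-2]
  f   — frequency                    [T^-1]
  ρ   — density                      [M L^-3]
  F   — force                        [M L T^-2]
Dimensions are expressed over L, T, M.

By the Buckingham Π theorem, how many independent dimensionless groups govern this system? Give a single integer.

Write exponents as rows L,T,M / cols ν,g,f,ρ,F:
  L: [ 2  1  0 -3  1]
  T: [-1 -2 -1  0 -2]
  M: [ 0  0  0  1  1]
Echelon form has 3 nonzero rows (pivots: ν,g,ρ)
5 vars − rank 3 = 2 Π groups

2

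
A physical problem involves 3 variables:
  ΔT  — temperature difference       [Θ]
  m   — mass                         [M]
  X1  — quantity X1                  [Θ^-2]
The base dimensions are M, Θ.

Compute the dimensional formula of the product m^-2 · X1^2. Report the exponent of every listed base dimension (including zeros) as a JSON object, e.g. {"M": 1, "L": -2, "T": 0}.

{"M": -2, "Θ": -4}

Dimensional matrix (M×Θ by ΔT×m×X1):
  M: [ 0  1  0]
  Θ: [ 1  0 -2]
  [M]: (-2)·1+(2)·0 = -2
  [Θ]: (-2)·0+(2)·-2 = -4
⇒ M^-2 Θ^-4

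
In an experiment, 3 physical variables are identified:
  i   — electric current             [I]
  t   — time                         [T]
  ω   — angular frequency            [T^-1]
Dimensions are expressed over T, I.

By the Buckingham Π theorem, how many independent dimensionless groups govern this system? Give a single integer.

1

Exponent matrix [T,I] × [i,t,ω]:
  T: [ 0  1 -1]
  I: [ 1  0  0]
RREF → pivots at {i,t} ⇒ r = 2
n=3, r=2 ⇒ 1 dimensionless group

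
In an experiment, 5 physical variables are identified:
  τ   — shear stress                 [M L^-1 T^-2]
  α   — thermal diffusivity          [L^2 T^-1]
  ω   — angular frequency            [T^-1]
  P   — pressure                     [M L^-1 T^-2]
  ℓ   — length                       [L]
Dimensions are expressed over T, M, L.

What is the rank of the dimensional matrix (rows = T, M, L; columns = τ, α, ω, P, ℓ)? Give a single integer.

3

Dimensional matrix (T×M×L by τ×α×ω×P×ℓ):
  T: [-2 -1 -1 -2  0]
  M: [ 1  0  0  1  0]
  L: [-1  2  0 -1  1]
Echelon form has 3 nonzero rows (pivots: τ,α,ω)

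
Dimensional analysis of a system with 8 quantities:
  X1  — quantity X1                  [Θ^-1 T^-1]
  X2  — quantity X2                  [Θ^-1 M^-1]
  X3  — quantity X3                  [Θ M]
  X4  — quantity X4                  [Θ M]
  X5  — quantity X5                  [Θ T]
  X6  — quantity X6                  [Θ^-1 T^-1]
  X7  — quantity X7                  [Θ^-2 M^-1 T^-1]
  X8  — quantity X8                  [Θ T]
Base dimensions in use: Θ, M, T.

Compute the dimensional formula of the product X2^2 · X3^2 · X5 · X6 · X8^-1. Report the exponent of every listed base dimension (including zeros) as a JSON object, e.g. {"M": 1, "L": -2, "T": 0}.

{"Θ": -1, "M": 0, "T": -1}

Write exponents as rows Θ,M,T / cols X1,X2,X3,X4,X5,X6,X7,X8:
  Θ: [-1 -1  1  1  1 -1 -2  1]
  M: [ 0 -1  1  1  0  0 -1  0]
  T: [-1  0  0  0  1 -1 -1  1]
  [Θ]: (2)·-1+(2)·1+(1)·1+(1)·-1+(-1)·1 = -1
  [M]: (2)·-1+(2)·1+(1)·0+(1)·0+(-1)·0 = 0
  [T]: (2)·0+(2)·0+(1)·1+(1)·-1+(-1)·1 = -1
⇒ Θ^-1 T^-1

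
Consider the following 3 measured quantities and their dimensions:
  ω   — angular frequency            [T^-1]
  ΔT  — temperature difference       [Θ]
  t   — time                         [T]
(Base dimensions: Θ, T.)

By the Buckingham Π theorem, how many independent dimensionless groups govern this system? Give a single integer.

Dimensional matrix (Θ×T by ω×ΔT×t):
  Θ: [ 0  1  0]
  T: [-1  0  1]
RREF → pivots at {ω,ΔT} ⇒ r = 2
n=3, r=2 ⇒ 1 dimensionless group

1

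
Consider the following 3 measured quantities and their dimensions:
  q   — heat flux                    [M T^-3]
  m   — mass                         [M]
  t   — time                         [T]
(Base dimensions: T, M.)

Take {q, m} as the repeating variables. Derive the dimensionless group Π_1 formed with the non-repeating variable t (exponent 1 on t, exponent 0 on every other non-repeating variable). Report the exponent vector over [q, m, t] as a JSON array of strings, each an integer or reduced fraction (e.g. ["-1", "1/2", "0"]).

["1/3", "-1/3", "1"]

Write exponents as rows T,M / cols q,m,t:
  T: [-3  0  1]
  M: [ 1  1  0]
Echelon form has 2 nonzero rows (pivots: q,m)
Pivot set = {q,m}, free = {t}
RREF:
  r0: [   1    0 -1/3]
  r1: [   0    1  1/3]
Fix exponent of t at 1; solve each RREF row for its pivot's exponent:
  r0: exp(q) + (-1/3)·1 = 0 ⇒ exp(q) = 1/3
  r1: exp(m) + (1/3)·1 = 0 ⇒ exp(m) = -1/3
Π_1 = q^(1/3) · m^(-1/3) · t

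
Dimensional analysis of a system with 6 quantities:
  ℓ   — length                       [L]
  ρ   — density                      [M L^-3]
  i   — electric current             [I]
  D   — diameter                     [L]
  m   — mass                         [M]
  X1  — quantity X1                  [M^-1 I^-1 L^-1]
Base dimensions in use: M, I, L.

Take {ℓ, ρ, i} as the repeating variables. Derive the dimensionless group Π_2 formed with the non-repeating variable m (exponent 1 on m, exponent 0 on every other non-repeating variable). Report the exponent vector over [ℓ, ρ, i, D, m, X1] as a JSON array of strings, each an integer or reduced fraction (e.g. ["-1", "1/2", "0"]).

Write exponents as rows M,I,L / cols ℓ,ρ,i,D,m,X1:
  M: [ 0  1  0  0  1 -1]
  I: [ 0  0  1  0  0 -1]
  L: [ 1 -3  0  1  0 -1]
RREF → pivots at {ℓ,ρ,i} ⇒ r = 3
Pivot set = {ℓ,ρ,i}, free = {D,m,X1}
RREF:
  r0: [   1    0    0    1    3   -4]
  r1: [   0    1    0    0    1   -1]
  r2: [   0    0    1    0    0   -1]
Fix exponent of m at 1, D at 0, X1 at 0; solve each RREF row for its pivot's exponent:
  r0: exp(ℓ) + (3)·1 = 0 ⇒ exp(ℓ) = -3
  r1: exp(ρ) + (1)·1 = 0 ⇒ exp(ρ) = -1
  r2: exp(i) + (0)·1 = 0 ⇒ exp(i) = 0
Π_2 = ℓ^-3 · ρ^-1 · m

["-3", "-1", "0", "0", "1", "0"]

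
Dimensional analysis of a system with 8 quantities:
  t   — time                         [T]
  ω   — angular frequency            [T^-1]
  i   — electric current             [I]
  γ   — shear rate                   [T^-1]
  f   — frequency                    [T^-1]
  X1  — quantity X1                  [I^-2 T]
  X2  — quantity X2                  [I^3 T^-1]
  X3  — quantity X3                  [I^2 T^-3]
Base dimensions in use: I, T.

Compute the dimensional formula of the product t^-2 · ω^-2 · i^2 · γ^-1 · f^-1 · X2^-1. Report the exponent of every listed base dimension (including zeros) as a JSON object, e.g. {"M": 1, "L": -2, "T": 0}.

{"I": -1, "T": 3}

Write exponents as rows I,T / cols t,ω,i,γ,f,X1,X2,X3:
  I: [ 0  0  1  0  0 -2  3  2]
  T: [ 1 -1  0 -1 -1  1 -1 -3]
  [I]: (-2)·0+(-2)·0+(2)·1+(-1)·0+(-1)·0+(-1)·3 = -1
  [T]: (-2)·1+(-2)·-1+(2)·0+(-1)·-1+(-1)·-1+(-1)·-1 = 3
⇒ I^-1 T^3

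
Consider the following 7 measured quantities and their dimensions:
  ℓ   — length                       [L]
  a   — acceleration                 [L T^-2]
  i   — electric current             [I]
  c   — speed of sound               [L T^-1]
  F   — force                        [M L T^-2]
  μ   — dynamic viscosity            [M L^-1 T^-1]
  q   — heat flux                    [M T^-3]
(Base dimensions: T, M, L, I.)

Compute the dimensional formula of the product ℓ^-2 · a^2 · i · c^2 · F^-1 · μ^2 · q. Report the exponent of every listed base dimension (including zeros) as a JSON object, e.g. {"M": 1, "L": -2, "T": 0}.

{"T": -9, "M": 2, "L": -1, "I": 1}

Write exponents as rows T,M,L,I / cols ℓ,a,i,c,F,μ,q:
  T: [ 0 -2  0 -1 -2 -1 -3]
  M: [ 0  0  0  0  1  1  1]
  L: [ 1  1  0  1  1 -1  0]
  I: [ 0  0  1  0  0  0  0]
  [T]: (-2)·0+(2)·-2+(1)·0+(2)·-1+(-1)·-2+(2)·-1+(1)·-3 = -9
  [M]: (-2)·0+(2)·0+(1)·0+(2)·0+(-1)·1+(2)·1+(1)·1 = 2
  [L]: (-2)·1+(2)·1+(1)·0+(2)·1+(-1)·1+(2)·-1+(1)·0 = -1
  [I]: (-2)·0+(2)·0+(1)·1+(2)·0+(-1)·0+(2)·0+(1)·0 = 1
⇒ T^-9 M^2 L^-1 I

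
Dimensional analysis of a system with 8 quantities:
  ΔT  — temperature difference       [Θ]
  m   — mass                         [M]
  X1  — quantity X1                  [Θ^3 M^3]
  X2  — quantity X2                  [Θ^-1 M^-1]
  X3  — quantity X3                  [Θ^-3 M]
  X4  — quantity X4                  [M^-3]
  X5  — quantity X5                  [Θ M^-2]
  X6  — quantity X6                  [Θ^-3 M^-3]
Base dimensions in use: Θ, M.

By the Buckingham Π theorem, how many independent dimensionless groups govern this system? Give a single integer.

6

Exponent matrix [Θ,M] × [ΔT,m,X1,X2,X3,X4,X5,X6]:
  Θ: [ 1  0  3 -1 -3  0  1 -3]
  M: [ 0  1  3 -1  1 -3 -2 -3]
Row reduction gives pivot columns ΔT,m; rank = 2
Π count = n − r = 8 − 2 = 6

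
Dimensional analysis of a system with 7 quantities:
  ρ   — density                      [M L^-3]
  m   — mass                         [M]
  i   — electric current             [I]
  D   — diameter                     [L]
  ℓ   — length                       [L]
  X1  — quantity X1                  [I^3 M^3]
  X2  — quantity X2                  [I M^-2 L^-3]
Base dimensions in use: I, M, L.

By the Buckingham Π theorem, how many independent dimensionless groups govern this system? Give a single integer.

4

Exponent matrix [I,M,L] × [ρ,m,i,D,ℓ,X1,X2]:
  I: [ 0  0  1  0  0  3  1]
  M: [ 1  1  0  0  0  3 -2]
  L: [-3  0  0  1  1  0 -3]
Echelon form has 3 nonzero rows (pivots: ρ,m,i)
n=7, r=3 ⇒ 4 dimensionless groups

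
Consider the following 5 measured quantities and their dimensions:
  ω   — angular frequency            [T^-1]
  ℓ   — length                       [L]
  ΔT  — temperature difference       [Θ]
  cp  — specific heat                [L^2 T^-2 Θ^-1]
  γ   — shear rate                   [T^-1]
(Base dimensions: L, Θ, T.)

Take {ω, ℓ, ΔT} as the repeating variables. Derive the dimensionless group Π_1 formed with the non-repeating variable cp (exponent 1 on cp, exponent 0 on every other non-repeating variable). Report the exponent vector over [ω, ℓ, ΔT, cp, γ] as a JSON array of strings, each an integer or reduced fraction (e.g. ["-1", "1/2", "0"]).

["-2", "-2", "1", "1", "0"]

Write exponents as rows L,Θ,T / cols ω,ℓ,ΔT,cp,γ:
  L: [ 0  1  0  2  0]
  Θ: [ 0  0  1 -1  0]
  T: [-1  0  0 -2 -1]
Row reduction gives pivot columns ω,ℓ,ΔT; rank = 3
Repeat: ω,ℓ,ΔT; free: cp,γ
RREF:
  r0: [   1    0    0    2    1]
  r1: [   0    1    0    2    0]
  r2: [   0    0    1   -1    0]
Fix exponent of cp at 1, γ at 0; solve each RREF row for its pivot's exponent:
  r0: exp(ω) + (2)·1 = 0 ⇒ exp(ω) = -2
  r1: exp(ℓ) + (2)·1 = 0 ⇒ exp(ℓ) = -2
  r2: exp(ΔT) + (-1)·1 = 0 ⇒ exp(ΔT) = 1
Π_1 = ω^-2 · ℓ^-2 · ΔT · cp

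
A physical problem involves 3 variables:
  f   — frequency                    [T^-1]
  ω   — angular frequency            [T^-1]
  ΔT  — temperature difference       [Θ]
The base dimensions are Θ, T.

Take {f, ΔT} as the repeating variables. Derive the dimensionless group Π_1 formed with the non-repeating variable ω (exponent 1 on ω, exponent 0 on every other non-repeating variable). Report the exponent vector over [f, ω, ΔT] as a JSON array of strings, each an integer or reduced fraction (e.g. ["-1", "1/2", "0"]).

["-1", "1", "0"]

Write exponents as rows Θ,T / cols f,ω,ΔT:
  Θ: [ 0  0  1]
  T: [-1 -1  0]
Row reduction gives pivot columns f,ΔT; rank = 2
Pivot set = {f,ΔT}, free = {ω}
RREF:
  r0: [   1    1    0]
  r1: [   0    0    1]
Fix exponent of ω at 1; solve each RREF row for its pivot's exponent:
  r0: exp(f) + (1)·1 = 0 ⇒ exp(f) = -1
  r1: exp(ΔT) + (0)·1 = 0 ⇒ exp(ΔT) = 0
Π_1 = f^-1 · ω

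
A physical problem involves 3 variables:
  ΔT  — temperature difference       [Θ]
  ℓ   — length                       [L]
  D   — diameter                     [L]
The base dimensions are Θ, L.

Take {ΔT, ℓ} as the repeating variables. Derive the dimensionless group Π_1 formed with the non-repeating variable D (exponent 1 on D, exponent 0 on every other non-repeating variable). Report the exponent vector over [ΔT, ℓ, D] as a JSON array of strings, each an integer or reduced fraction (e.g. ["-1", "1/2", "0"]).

["0", "-1", "1"]

Write exponents as rows Θ,L / cols ΔT,ℓ,D:
  Θ: [ 1  0  0]
  L: [ 0  1  1]
Row reduction gives pivot columns ΔT,ℓ; rank = 2
Repeat: ΔT,ℓ; free: D
RREF:
  r0: [   1    0    0]
  r1: [   0    1    1]
Fix exponent of D at 1; solve each RREF row for its pivot's exponent:
  r0: exp(ΔT) + (0)·1 = 0 ⇒ exp(ΔT) = 0
  r1: exp(ℓ) + (1)·1 = 0 ⇒ exp(ℓ) = -1
Π_1 = ℓ^-1 · D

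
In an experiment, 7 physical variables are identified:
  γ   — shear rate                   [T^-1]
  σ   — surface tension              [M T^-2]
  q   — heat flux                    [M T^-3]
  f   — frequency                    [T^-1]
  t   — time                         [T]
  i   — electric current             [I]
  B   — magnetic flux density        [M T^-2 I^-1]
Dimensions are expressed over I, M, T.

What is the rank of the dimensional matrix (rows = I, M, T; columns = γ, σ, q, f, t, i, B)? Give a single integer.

Dimensional matrix (I×M×T by γ×σ×q×f×t×i×B):
  I: [ 0  0  0  0  0  1 -1]
  M: [ 0  1  1  0  0  0  1]
  T: [-1 -2 -3 -1  1  0 -2]
RREF → pivots at {γ,σ,i} ⇒ r = 3

3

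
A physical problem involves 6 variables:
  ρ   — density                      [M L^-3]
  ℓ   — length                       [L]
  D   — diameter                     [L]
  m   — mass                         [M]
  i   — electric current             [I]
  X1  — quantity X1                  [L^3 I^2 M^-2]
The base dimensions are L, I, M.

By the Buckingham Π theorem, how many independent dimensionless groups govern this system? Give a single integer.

3

Exponent matrix [L,I,M] × [ρ,ℓ,D,m,i,X1]:
  L: [-3  1  1  0  0  3]
  I: [ 0  0  0  0  1  2]
  M: [ 1  0  0  1  0 -2]
Echelon form has 3 nonzero rows (pivots: ρ,ℓ,i)
n=6, r=3 ⇒ 3 dimensionless groups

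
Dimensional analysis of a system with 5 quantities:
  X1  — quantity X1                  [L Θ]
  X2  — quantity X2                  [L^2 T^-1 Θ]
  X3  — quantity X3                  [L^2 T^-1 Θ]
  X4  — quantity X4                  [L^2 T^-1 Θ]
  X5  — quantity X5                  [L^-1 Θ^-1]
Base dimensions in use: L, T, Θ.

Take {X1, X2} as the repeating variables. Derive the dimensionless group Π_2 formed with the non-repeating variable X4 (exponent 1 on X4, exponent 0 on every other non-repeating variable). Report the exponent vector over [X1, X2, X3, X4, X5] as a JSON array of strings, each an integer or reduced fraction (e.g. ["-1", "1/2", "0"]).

Dimensional matrix (L×T×Θ by X1×X2×X3×X4×X5):
  L: [ 1  2  2  2 -1]
  T: [ 0 -1 -1 -1  0]
  Θ: [ 1  1  1  1 -1]
Echelon form has 2 nonzero rows (pivots: X1,X2)
Repeat: X1,X2; free: X3,X4,X5
RREF:
  r0: [   1    0    0    0   -1]
  r1: [   0    1    1    1    0]
  r2: [   0    0    0    0    0]
Fix exponent of X4 at 1, X3 at 0, X5 at 0; solve each RREF row for its pivot's exponent:
  r0: exp(X1) + (0)·1 = 0 ⇒ exp(X1) = 0
  r1: exp(X2) + (1)·1 = 0 ⇒ exp(X2) = -1
Π_2 = X2^-1 · X4

["0", "-1", "0", "1", "0"]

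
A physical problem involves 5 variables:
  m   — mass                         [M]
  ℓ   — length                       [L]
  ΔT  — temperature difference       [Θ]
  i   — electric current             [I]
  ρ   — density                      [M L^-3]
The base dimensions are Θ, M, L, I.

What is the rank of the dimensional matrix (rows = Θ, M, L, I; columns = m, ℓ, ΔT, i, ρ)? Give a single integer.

4

Exponent matrix [Θ,M,L,I] × [m,ℓ,ΔT,i,ρ]:
  Θ: [ 0  0  1  0  0]
  M: [ 1  0  0  0  1]
  L: [ 0  1  0  0 -3]
  I: [ 0  0  0  1  0]
Row reduction gives pivot columns m,ℓ,ΔT,i; rank = 4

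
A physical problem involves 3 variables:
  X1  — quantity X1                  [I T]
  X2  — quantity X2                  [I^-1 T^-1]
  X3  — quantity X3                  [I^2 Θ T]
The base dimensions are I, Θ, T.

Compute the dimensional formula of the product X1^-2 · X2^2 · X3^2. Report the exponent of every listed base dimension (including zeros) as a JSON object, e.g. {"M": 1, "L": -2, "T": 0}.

Write exponents as rows I,Θ,T / cols X1,X2,X3:
  I: [ 1 -1  2]
  Θ: [ 0  0  1]
  T: [ 1 -1  1]
  [I]: (-2)·1+(2)·-1+(2)·2 = 0
  [Θ]: (-2)·0+(2)·0+(2)·1 = 2
  [T]: (-2)·1+(2)·-1+(2)·1 = -2
⇒ Θ^2 T^-2

{"I": 0, "Θ": 2, "T": -2}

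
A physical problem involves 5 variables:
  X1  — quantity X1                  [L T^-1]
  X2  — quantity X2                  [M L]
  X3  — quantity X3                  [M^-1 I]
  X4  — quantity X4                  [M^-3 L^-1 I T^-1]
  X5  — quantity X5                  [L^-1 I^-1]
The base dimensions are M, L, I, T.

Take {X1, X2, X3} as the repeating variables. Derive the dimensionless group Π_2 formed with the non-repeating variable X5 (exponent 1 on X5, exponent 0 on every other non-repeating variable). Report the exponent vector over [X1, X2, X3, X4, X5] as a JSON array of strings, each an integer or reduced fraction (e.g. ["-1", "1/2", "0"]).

["0", "1", "1", "0", "1"]

Dimensional matrix (M×L×I×T by X1×X2×X3×X4×X5):
  M: [ 0  1 -1 -3  0]
  L: [ 1  1  0 -1 -1]
  I: [ 0  0  1  1 -1]
  T: [-1  0  0 -1  0]
Row reduction gives pivot columns X1,X2,X3; rank = 3
Repeat: X1,X2,X3; free: X4,X5
RREF:
  r0: [   1    0    0    1    0]
  r1: [   0    1    0   -2   -1]
  r2: [   0    0    1    1   -1]
  r3: [   0    0    0    0    0]
Fix exponent of X5 at 1, X4 at 0; solve each RREF row for its pivot's exponent:
  r0: exp(X1) + (0)·1 = 0 ⇒ exp(X1) = 0
  r1: exp(X2) + (-1)·1 = 0 ⇒ exp(X2) = 1
  r2: exp(X3) + (-1)·1 = 0 ⇒ exp(X3) = 1
Π_2 = X2 · X3 · X5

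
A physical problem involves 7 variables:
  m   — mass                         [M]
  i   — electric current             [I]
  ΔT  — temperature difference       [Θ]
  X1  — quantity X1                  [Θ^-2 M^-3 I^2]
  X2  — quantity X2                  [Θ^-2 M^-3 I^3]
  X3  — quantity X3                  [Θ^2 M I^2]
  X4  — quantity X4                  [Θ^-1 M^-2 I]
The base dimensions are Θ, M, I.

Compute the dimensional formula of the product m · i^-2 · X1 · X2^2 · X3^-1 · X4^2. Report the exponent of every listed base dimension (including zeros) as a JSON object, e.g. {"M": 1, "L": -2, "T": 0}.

Dimensional matrix (Θ×M×I by m×i×ΔT×X1×X2×X3×X4):
  Θ: [ 0  0  1 -2 -2  2 -1]
  M: [ 1  0  0 -3 -3  1 -2]
  I: [ 0  1  0  2  3  2  1]
  [Θ]: (1)·0+(-2)·0+(1)·-2+(2)·-2+(-1)·2+(2)·-1 = -10
  [M]: (1)·1+(-2)·0+(1)·-3+(2)·-3+(-1)·1+(2)·-2 = -13
  [I]: (1)·0+(-2)·1+(1)·2+(2)·3+(-1)·2+(2)·1 = 6
⇒ Θ^-10 M^-13 I^6

{"Θ": -10, "M": -13, "I": 6}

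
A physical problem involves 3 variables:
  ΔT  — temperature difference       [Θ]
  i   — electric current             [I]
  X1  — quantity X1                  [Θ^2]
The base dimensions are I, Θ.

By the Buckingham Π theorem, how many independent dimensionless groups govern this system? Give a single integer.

1

Write exponents as rows I,Θ / cols ΔT,i,X1:
  I: [ 0  1  0]
  Θ: [ 1  0  2]
Row reduction gives pivot columns ΔT,i; rank = 2
Π count = n − r = 3 − 2 = 1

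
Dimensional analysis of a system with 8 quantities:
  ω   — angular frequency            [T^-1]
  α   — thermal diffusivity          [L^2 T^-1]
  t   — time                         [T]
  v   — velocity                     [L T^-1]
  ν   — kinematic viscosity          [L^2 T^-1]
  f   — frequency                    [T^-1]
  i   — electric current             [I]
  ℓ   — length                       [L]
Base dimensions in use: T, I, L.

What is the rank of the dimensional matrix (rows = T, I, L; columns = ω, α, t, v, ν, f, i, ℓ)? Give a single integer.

3

Dimensional matrix (T×I×L by ω×α×t×v×ν×f×i×ℓ):
  T: [-1 -1  1 -1 -1 -1  0  0]
  I: [ 0  0  0  0  0  0  1  0]
  L: [ 0  2  0  1  2  0  0  1]
RREF → pivots at {ω,α,i} ⇒ r = 3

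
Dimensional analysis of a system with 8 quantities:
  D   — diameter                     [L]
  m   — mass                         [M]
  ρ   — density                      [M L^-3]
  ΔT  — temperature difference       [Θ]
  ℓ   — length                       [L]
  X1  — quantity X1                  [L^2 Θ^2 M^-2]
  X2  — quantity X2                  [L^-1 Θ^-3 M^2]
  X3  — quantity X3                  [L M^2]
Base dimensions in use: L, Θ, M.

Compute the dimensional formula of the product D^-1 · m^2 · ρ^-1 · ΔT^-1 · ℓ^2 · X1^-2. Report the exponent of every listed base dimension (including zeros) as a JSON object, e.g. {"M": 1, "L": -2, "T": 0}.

{"L": 0, "Θ": -5, "M": 5}

Exponent matrix [L,Θ,M] × [D,m,ρ,ΔT,ℓ,X1,X2,X3]:
  L: [ 1  0 -3  0  1  2 -1  1]
  Θ: [ 0  0  0  1  0  2 -3  0]
  M: [ 0  1  1  0  0 -2  2  2]
  [L]: (-1)·1+(2)·0+(-1)·-3+(-1)·0+(2)·1+(-2)·2 = 0
  [Θ]: (-1)·0+(2)·0+(-1)·0+(-1)·1+(2)·0+(-2)·2 = -5
  [M]: (-1)·0+(2)·1+(-1)·1+(-1)·0+(2)·0+(-2)·-2 = 5
⇒ Θ^-5 M^5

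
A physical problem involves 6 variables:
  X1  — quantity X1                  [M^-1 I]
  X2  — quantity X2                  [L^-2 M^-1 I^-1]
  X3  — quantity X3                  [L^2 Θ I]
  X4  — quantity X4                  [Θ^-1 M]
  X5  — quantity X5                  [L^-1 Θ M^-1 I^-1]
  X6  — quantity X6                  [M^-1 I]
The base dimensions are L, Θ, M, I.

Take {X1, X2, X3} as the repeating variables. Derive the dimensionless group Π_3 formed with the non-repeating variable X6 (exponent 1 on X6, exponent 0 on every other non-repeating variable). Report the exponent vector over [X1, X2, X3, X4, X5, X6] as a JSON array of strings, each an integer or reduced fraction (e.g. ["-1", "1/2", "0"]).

["-1", "0", "0", "0", "0", "1"]

Write exponents as rows L,Θ,M,I / cols X1,X2,X3,X4,X5,X6:
  L: [ 0 -2  2  0 -1  0]
  Θ: [ 0  0  1 -1  1  0]
  M: [-1 -1  0  1 -1 -1]
  I: [ 1 -1  1  0 -1  1]
RREF → pivots at {X1,X2,X3} ⇒ r = 3
Pivot set = {X1,X2,X3}, free = {X4,X5,X6}
RREF:
  r0: [   1    0    0    0 -1/2    1]
  r1: [   0    1    0   -1  3/2    0]
  r2: [   0    0    1   -1    1    0]
  r3: [   0    0    0    0    0    0]
Fix exponent of X6 at 1, X4 at 0, X5 at 0; solve each RREF row for its pivot's exponent:
  r0: exp(X1) + (1)·1 = 0 ⇒ exp(X1) = -1
  r1: exp(X2) + (0)·1 = 0 ⇒ exp(X2) = 0
  r2: exp(X3) + (0)·1 = 0 ⇒ exp(X3) = 0
Π_3 = X1^-1 · X6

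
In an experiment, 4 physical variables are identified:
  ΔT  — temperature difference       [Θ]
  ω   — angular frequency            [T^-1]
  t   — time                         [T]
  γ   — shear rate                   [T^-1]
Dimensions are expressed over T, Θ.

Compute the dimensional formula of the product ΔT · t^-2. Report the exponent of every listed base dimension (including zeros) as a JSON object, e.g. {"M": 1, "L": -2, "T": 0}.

Dimensional matrix (T×Θ by ΔT×ω×t×γ):
  T: [ 0 -1  1 -1]
  Θ: [ 1  0  0  0]
  [T]: (1)·0+(-2)·1 = -2
  [Θ]: (1)·1+(-2)·0 = 1
⇒ T^-2 Θ

{"T": -2, "Θ": 1}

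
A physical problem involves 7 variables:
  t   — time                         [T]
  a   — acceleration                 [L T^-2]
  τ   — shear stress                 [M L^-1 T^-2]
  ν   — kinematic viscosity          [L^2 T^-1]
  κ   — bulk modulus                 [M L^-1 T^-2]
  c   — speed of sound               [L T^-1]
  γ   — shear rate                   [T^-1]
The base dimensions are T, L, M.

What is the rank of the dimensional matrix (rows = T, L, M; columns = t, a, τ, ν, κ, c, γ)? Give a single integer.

3

Exponent matrix [T,L,M] × [t,a,τ,ν,κ,c,γ]:
  T: [ 1 -2 -2 -1 -2 -1 -1]
  L: [ 0  1 -1  2 -1  1  0]
  M: [ 0  0  1  0  1  0  0]
RREF → pivots at {t,a,τ} ⇒ r = 3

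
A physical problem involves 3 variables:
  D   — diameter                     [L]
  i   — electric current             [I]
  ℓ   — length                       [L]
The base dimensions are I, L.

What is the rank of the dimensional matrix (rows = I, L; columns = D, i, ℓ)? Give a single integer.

2

Exponent matrix [I,L] × [D,i,ℓ]:
  I: [ 0  1  0]
  L: [ 1  0  1]
RREF → pivots at {D,i} ⇒ r = 2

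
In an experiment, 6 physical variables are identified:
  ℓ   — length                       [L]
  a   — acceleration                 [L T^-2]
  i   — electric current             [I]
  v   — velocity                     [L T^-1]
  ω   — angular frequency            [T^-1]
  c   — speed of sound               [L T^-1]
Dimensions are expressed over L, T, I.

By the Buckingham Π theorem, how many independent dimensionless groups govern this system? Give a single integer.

Exponent matrix [L,T,I] × [ℓ,a,i,v,ω,c]:
  L: [ 1  1  0  1  0  1]
  T: [ 0 -2  0 -1 -1 -1]
  I: [ 0  0  1  0  0  0]
RREF → pivots at {ℓ,a,i} ⇒ r = 3
6 vars − rank 3 = 3 Π groups

3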